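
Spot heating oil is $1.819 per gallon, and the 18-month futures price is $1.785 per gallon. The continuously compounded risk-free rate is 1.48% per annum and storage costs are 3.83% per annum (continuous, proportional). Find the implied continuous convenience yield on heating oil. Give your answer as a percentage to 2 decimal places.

6.57%

F = S·e^((r+u−y)T) ⇒ (r+u−y) = ln(F/S)/T
ln(1.785/1.819) = -0.018868; /T ⇒ -0.012579
y = r + u − ln(F/S)/T = 0.0148 + 0.0383 + 0.012579 = 0.065679
y = 6.57%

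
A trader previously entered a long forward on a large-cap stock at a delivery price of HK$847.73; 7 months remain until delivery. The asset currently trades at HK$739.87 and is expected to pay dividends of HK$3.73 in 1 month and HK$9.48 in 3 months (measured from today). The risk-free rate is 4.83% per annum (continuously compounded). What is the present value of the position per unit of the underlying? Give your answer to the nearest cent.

PV(remaining dividends) I = 3.73·e^(−0.0483·1/12) + 9.48·e^(−0.0483·3/12) = 13.0812
Current forward F = (S − I)·e^(rT) = (739.87 − 13.0812)·e^(0.0483·7/12) = 726.7888 × 1.028576 = 747.5575
Value (long) = (F − K)·e^(−rT) = (747.5575 − 847.73) × 0.972218 = -97.3895
Value = -HK$97.39

-HK$97.39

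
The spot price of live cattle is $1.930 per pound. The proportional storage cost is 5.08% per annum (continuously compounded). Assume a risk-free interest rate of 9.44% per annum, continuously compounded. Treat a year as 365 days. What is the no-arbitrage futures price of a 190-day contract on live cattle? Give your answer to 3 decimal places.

Net carry = r + u − y = 0.0944 + 0.0508 − 0.0000 = 0.1452
F = S·e^((r+u−y)T) = 1.930 · e^(0.1452 × 190/365) = 1.930 · e^0.075584
= 1.930 × 1.078514 = $2.082 per pound

$2.082 per pound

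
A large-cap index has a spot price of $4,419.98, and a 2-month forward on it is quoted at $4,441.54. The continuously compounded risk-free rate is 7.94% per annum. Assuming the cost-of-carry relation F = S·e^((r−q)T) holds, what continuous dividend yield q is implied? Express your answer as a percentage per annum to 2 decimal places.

From F = S·e^((r−q)T): (r − q) = ln(F/S)/T
ln(4441.54/4419.98) = ln(1.004878) = 0.004866
(r − q) = 0.004866 / (2/12) = 0.029196
q = r − ln(F/S)/T = 0.0794 − 0.029196 = 0.050204
q = 5.02%

5.02%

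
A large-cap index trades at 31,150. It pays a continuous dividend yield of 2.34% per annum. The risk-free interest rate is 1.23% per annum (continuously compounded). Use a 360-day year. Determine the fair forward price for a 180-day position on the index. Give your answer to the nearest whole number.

F = S·e^((r − q)T) = 31150 · e^((0.0123 − 0.0234) × 180/360)
= 31150 · e^-0.005550 = 31150 × 0.994465
F = 30,978

30,978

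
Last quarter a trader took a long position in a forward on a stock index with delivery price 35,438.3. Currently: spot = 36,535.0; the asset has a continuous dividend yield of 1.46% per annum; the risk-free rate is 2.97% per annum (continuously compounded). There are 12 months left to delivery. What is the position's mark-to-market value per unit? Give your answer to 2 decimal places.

Current fair forward for the remaining 12 months: F = S·e^((r − q)·T), (r − q) = 0.0297 − 0.0146 = 0.0151
F = 36535.0 · e^(0.0151 × 12/12) = 36535.0 × 1.01521458 = 37090.8647
Value of long forward = (F − K)·e^(−rT) = (37090.8647 − 35438.3) · e^(−0.0297·12/12)
= 1652.5647 × 0.97073671 = 1604.21

1604.21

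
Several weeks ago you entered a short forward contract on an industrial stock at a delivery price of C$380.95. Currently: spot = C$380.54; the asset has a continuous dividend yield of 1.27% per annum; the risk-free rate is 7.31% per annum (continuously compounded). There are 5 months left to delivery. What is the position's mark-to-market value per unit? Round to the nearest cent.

Current fair forward for the remaining 5 months: F = S·e^((r − q)·T), (r − q) = 0.0731 − 0.0127 = 0.0604
F = 380.54 · e^(0.0604 × 5/12) = 380.54 × 1.025486 = 390.2384
Value of long forward = (F − K)·e^(−rT) = (390.2384 − 380.95) · e^(−0.0731·5/12)
= 9.2884 × 0.970001 = 9.01
Short position value = −(long value) = -C$9.01

-C$9.01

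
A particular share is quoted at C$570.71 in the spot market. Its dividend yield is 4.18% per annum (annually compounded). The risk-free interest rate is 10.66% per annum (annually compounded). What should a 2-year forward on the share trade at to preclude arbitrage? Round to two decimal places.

F = S · (1+r)^T / (1+q)^T
= 570.71 × 1.224564 / 1.085347 = 570.71 × 1.128270
F = C$643.91

C$643.91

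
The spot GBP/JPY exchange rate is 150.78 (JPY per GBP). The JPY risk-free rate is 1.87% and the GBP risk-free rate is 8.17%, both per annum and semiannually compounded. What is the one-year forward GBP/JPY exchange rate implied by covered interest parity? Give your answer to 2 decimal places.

By covered interest parity, F = S · (1+r_JPY/2)^(2T) / (1+r_GBP/2)^(2T)
= 150.78 × 1.018787 / 1.083369 = 150.78 × 0.940388
F = 141.79 JPY per GBP

141.79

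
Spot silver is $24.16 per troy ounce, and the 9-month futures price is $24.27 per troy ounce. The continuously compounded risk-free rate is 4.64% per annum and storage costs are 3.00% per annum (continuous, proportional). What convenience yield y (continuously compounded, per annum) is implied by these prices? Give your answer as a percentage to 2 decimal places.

F = S·e^((r+u−y)T) ⇒ (r+u−y) = ln(F/S)/T
ln(24.27/24.16) = 0.004543; /T ⇒ 0.006057
y = r + u − ln(F/S)/T = 0.0464 + 0.0300 − 0.006057 = 0.070343
y = 7.03%

7.03%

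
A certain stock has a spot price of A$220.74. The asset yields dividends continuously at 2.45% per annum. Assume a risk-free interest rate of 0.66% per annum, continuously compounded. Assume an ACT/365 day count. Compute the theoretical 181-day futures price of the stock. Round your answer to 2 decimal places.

A$218.79

F = S·e^((r − q)T) = 220.74 · e^((0.0066 − 0.0245) × 181/365)
= 220.74 · e^-0.008876 = 220.74 × 0.991163
F = A$218.79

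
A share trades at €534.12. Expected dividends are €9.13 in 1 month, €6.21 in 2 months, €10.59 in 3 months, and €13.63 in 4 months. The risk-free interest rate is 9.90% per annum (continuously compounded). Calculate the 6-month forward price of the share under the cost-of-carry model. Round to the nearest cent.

€520.58

PV(dividends) I = 9.13·e^(−0.0990·1/12) + 6.21·e^(−0.0990·2/12) + 10.59·e^(−0.0990·3/12) + 13.63·e^(−0.0990·4/12)
I = 9.0550 + 6.1084 + 10.3311 + 13.1876 = 38.6821
F = (S − I)·e^(rT) = (534.12 − 38.6821) · e^(0.0990·6/12)
= 495.4379 · e^0.049500 = 495.4379 × 1.050746 = €520.58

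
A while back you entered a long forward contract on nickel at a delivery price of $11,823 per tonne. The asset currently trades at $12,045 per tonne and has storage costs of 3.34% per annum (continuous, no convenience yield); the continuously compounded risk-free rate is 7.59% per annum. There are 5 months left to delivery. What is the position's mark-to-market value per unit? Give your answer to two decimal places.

Current fair forward for the remaining 5 months: F = S·e^((r + u)·T), (r + u) = 0.0759 + 0.0334 = 0.1093
F = 12045 · e^(0.1093 × 5/12) = 12045 × 1.04659461 = 12606.2321
Value of long forward = (F − K)·e^(−rT) = (12606.2321 − 11823) · e^(−0.0759·5/12)
= 783.2321 × 0.96886984 = 758.85

$758.85 per tonne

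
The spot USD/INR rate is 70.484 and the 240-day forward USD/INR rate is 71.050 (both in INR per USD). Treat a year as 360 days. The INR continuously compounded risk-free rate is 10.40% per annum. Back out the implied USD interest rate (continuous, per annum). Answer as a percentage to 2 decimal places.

F = S·e^((r_INR − r_USD)T) ⇒ r_USD = r_INR − ln(F/S)/T
ln(71.050/70.484) = 0.007998; /(240/360) = 0.011997
r_USD = 0.1040 − 0.011997 = 0.092003
r_USD = 9.20%

9.20%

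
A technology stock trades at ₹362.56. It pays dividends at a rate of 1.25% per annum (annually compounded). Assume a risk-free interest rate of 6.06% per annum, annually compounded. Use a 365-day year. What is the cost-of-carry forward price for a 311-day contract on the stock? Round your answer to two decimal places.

₹377.18

F = S · (1+r)^T / (1+q)^T
= 362.56 × 1.051408 / 1.010641 = 362.56 × 1.040338
F = ₹377.18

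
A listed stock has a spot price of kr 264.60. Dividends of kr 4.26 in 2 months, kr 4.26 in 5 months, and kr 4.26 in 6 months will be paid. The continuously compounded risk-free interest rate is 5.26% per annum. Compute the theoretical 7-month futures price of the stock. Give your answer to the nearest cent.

kr 259.91

PV(dividends) I = 4.26·e^(−0.0526·2/12) + 4.26·e^(−0.0526·5/12) + 4.26·e^(−0.0526·6/12)
I = 4.2228 + 4.1677 + 4.1494 = 12.5399
F = (S − I)·e^(rT) = (264.60 − 12.5399) · e^(0.0526·7/12)
= 252.0601 · e^0.030683 = 252.0601 × 1.031159 = kr 259.91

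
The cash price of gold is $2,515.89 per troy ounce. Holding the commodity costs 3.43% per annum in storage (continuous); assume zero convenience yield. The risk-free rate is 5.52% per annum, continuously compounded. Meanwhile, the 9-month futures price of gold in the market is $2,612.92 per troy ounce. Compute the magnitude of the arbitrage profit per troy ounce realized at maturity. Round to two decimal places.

Fair futures: F* = S·e^(carry·T), with carry = (r + u) = 0.0552 + 0.0343 = 0.0895
F* = 2515.89 · e^(0.0895 × 9/12) = 2515.89 · e^0.06712500 = 2515.89 × 1.06942915 = $2690.5661
Market $2612.92 < fair $2690.5661: forward underpriced → reverse cash-and-carry (short spot, go long the forward).
At maturity, profit = |F_mkt − F*| = |2612.92 − 2690.5661| = $77.65 per troy ounce

$77.65 per troy ounce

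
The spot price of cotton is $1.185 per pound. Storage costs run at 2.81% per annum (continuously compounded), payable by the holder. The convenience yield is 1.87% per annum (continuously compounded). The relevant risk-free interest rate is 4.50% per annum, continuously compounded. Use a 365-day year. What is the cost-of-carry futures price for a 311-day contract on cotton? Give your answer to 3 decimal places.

Net carry = r + u − y = 0.0450 + 0.0281 − 0.0187 = 0.0544
F = S·e^((r+u−y)T) = 1.185 · e^(0.0544 × 311/365) = 1.185 · e^0.046352
= 1.185 × 1.047443 = $1.241 per pound

$1.241 per pound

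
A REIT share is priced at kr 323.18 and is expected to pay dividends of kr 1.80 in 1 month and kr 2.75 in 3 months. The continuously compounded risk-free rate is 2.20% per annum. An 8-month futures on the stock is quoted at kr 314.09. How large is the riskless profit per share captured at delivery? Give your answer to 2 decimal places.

kr 9.27 per share

PV(dividends) I = 1.80·e^(−0.0220·1/12) + 2.75·e^(−0.0220·3/12) = 4.5316
Fair futures F* = (S − I)·e^(rT) = (323.18 − 4.5316)·e^0.014667 = 318.6484 × 1.014775 = 323.3564
Market kr 314.09 < fair 323.3564: forward underpriced → reverse cash-and-carry (short the stock, invest proceeds at r, pay the dividends, go long the forward).
Profit at T = |F_mkt − F*| = |314.09 − 323.3564| = kr 9.27 per share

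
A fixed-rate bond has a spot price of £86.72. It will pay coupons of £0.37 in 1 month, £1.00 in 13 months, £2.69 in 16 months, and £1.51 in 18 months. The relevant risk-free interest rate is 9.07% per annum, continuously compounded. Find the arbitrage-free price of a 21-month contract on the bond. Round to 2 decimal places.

£95.81

PV(coupons) I = 0.37·e^(−0.0907·1/12) + 1.00·e^(−0.0907·13/12) + 2.69·e^(−0.0907·16/12) + 1.51·e^(−0.0907·18/12)
I = 0.3672 + 0.9064 + 2.3836 + 1.3179 = 4.9751
F = (S − I)·e^(rT) = (86.72 − 4.9751) · e^(0.0907·21/12)
= 81.7449 · e^0.158725 = 81.7449 × 1.172016 = £95.81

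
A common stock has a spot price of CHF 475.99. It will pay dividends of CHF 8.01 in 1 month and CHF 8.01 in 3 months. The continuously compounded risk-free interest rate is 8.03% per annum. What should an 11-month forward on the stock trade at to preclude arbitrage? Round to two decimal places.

PV(dividends) I = 8.01·e^(−0.0803·1/12) + 8.01·e^(−0.0803·3/12)
I = 7.9566 + 7.8508 = 15.8074
F = (S − I)·e^(rT) = (475.99 − 15.8074) · e^(0.0803·11/12)
= 460.1826 · e^0.073608 = 460.1826 × 1.076385 = CHF 495.33

CHF 495.33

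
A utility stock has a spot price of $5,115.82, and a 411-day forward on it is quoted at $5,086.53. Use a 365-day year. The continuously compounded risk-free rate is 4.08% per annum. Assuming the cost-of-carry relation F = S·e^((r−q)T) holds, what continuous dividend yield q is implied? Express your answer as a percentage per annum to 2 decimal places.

From F = S·e^((r−q)T): (r − q) = ln(F/S)/T
ln(5086.53/5115.82) = ln(0.994275) = -0.005741
(r − q) = -0.005741 / (411/365) = -0.005098
q = r − ln(F/S)/T = 0.0408 + 0.005098 = 0.045898
q = 4.59%

4.59%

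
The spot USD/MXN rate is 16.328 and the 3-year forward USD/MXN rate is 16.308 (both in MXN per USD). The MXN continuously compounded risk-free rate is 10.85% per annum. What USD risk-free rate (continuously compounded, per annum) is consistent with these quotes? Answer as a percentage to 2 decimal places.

F = S·e^((r_MXN − r_USD)T) ⇒ r_USD = r_MXN − ln(F/S)/T
ln(16.308/16.328) = -0.001226; /(3) = -0.000409
r_USD = 0.1085 + 0.000409 = 0.108909
r_USD = 10.89%

10.89%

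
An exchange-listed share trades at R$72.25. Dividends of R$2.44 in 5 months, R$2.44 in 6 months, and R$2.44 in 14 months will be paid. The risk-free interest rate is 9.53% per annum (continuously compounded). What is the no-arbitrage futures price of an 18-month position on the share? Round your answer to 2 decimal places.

PV(dividends) I = 2.44·e^(−0.0953·5/12) + 2.44·e^(−0.0953·6/12) + 2.44·e^(−0.0953·14/12)
I = 2.3450 + 2.3265 + 2.1833 = 6.8548
F = (S − I)·e^(rT) = (72.25 − 6.8548) · e^(0.0953·18/12)
= 65.3952 · e^0.142950 = 65.3952 × 1.153672 = R$75.44

R$75.44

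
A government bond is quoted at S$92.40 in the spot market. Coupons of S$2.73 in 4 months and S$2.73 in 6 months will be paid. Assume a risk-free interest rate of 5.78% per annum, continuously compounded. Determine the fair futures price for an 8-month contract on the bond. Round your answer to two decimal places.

PV(coupons) I = 2.73·e^(−0.0578·4/12) + 2.73·e^(−0.0578·6/12)
I = 2.6779 + 2.6522 = 5.3301
F = (S − I)·e^(rT) = (92.40 − 5.3301) · e^(0.0578·8/12)
= 87.0699 · e^0.038533 = 87.0699 × 1.039285 = S$90.49

S$90.49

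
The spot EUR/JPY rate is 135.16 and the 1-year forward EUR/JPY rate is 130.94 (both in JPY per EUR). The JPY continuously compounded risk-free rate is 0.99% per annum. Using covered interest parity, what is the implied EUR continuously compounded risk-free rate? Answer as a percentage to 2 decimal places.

F = S·e^((r_JPY − r_EUR)T) ⇒ r_EUR = r_JPY − ln(F/S)/T
ln(130.94/135.16) = -0.031720; /(1) = -0.031720
r_EUR = 0.0099 + 0.031720 = 0.041620
r_EUR = 4.16%

4.16%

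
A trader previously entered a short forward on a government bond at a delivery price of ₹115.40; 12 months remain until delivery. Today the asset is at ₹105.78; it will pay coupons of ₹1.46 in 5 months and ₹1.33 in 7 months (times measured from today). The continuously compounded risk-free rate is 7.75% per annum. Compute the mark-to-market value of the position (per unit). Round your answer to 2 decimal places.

₹3.70

PV(remaining coupons) I = 1.46·e^(−0.0775·5/12) + 1.33·e^(−0.0775·7/12) = 2.6848
Current forward F = (S − I)·e^(rT) = (105.78 − 2.6848)·e^(0.0775·12/12) = 103.0952 × 1.080582 = 111.4028
Value (long) = (F − K)·e^(−rT) = (111.4028 − 115.40) × 0.925427 = -3.6991
Short position value = −(long value) = ₹3.70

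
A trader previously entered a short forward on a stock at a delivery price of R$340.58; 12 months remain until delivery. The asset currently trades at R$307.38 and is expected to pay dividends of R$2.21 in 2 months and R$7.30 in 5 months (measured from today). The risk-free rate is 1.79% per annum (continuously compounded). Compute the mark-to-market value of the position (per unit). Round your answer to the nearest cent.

PV(remaining dividends) I = 2.21·e^(−0.0179·2/12) + 7.30·e^(−0.0179·5/12) = 9.4492
Current forward F = (S − I)·e^(rT) = (307.38 − 9.4492)·e^(0.0179·12/12) = 297.9308 × 1.018061 = 303.3117
Value (long) = (F − K)·e^(−rT) = (303.3117 − 340.58) × 0.982259 = -36.6071
Short position value = −(long value) = R$36.61

R$36.61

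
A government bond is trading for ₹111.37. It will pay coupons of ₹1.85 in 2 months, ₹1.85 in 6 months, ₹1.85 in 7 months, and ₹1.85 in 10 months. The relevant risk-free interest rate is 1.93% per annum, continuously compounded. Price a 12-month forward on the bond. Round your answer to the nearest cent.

PV(coupons) I = 1.85·e^(−0.0193·2/12) + 1.85·e^(−0.0193·6/12) + 1.85·e^(−0.0193·7/12) + 1.85·e^(−0.0193·10/12)
I = 1.8441 + 1.8322 + 1.8293 + 1.8205 = 7.3261
F = (S − I)·e^(rT) = (111.37 − 7.3261) · e^(0.0193·12/12)
= 104.0439 · e^0.019300 = 104.0439 × 1.019487 = ₹106.07

₹106.07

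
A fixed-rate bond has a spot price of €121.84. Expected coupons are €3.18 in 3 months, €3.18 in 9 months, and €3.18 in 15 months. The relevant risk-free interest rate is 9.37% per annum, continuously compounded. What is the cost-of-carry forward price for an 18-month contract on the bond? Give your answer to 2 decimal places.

€129.98

PV(coupons) I = 3.18·e^(−0.0937·3/12) + 3.18·e^(−0.0937·9/12) + 3.18·e^(−0.0937·15/12)
I = 3.1064 + 2.9642 + 2.8285 = 8.8991
F = (S − I)·e^(rT) = (121.84 − 8.8991) · e^(0.0937·18/12)
= 112.9409 · e^0.140550 = 112.9409 × 1.150907 = €129.98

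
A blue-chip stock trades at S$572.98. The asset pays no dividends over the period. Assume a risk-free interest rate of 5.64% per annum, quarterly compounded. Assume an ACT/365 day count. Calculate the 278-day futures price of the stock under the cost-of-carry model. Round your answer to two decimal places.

S$597.95

F = S · (1+r/4)^(4T)
= 572.98 × 1.043580
F = S$597.95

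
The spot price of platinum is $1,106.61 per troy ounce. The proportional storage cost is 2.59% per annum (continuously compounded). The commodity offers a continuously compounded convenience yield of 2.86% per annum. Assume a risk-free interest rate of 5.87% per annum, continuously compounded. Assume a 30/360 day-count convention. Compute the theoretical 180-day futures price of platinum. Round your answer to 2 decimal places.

Net carry = r + u − y = 0.0587 + 0.0259 − 0.0286 = 0.0560
F = S·e^((r+u−y)T) = 1106.61 · e^(0.0560 × 180/360) = 1106.61 · e^0.02800000
= 1106.61 × 1.02839568 = $1,138.03 per troy ounce

$1,138.03 per troy ounce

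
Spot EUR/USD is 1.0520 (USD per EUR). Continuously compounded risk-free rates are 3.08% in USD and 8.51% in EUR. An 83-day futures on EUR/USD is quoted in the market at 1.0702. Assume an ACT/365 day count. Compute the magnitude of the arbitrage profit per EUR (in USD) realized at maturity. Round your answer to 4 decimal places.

0.0311 per EUR (in USD)

Fair futures: F* = S·e^(carry·T), with carry = (r_USD − r_EUR) = 0.0308 − 0.0851 = -0.0543
F* = 1.0520 · e^(-0.0543 × 83/365) = 1.0520 · e^-0.012348 = 1.0520 × 0.987728 = 1.0391
Market 1.0702 > fair 1.0391: forward overpriced → cash-and-carry (buy spot, short the forward).
At maturity, profit = |F_mkt − F*| = |1.0702 − 1.0391| = 0.0311 per EUR (in USD)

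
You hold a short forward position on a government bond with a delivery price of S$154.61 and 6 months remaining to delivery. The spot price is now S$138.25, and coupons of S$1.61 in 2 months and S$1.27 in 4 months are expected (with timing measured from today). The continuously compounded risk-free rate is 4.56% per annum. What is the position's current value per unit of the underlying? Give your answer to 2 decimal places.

S$15.72

PV(remaining coupons) I = 1.61·e^(−0.0456·2/12) + 1.27·e^(−0.0456·4/12) = 2.8487
Current forward F = (S − I)·e^(rT) = (138.25 − 2.8487)·e^(0.0456·6/12) = 135.4013 × 1.023062 = 138.5239
Value (long) = (F − K)·e^(−rT) = (138.5239 − 154.61) × 0.977458 = -15.7235
Short position value = −(long value) = S$15.72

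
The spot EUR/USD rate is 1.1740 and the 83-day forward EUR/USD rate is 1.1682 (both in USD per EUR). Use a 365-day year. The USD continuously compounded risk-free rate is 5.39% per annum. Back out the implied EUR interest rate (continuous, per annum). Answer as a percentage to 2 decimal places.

7.57%

F = S·e^((r_USD − r_EUR)T) ⇒ r_EUR = r_USD − ln(F/S)/T
ln(1.1682/1.1740) = -0.004953; /(83/365) = -0.021781
r_EUR = 0.0539 + 0.021781 = 0.075681
r_EUR = 7.57%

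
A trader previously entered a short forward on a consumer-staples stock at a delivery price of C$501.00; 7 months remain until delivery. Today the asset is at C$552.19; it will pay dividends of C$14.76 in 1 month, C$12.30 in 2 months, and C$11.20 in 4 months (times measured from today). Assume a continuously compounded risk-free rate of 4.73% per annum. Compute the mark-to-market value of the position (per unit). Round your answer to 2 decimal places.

-C$26.89

PV(remaining dividends) I = 14.76·e^(−0.0473·1/12) + 12.30·e^(−0.0473·2/12) + 11.20·e^(−0.0473·4/12) = 37.9301
Current forward F = (S − I)·e^(rT) = (552.19 − 37.9301)·e^(0.0473·7/12) = 514.2599 × 1.027976 = 528.6468
Value (long) = (F − K)·e^(−rT) = (528.6468 − 501.00) × 0.972786 = 26.8944
Short position value = −(long value) = -C$26.89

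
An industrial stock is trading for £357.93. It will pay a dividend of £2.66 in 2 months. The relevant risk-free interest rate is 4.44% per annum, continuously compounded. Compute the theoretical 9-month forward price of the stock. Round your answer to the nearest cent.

PV(dividends) I = 2.66·e^(−0.0444·2/12)
I = 2.6404
F = (S − I)·e^(rT) = (357.93 − 2.6404) · e^(0.0444·9/12)
= 355.2896 · e^0.033300 = 355.2896 × 1.033861 = £367.32

£367.32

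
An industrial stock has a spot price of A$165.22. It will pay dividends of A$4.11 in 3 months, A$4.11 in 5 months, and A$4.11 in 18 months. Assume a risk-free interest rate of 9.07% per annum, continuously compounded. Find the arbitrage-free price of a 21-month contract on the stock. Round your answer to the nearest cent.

A$180.09

PV(dividends) I = 4.11·e^(−0.0907·3/12) + 4.11·e^(−0.0907·5/12) + 4.11·e^(−0.0907·18/12)
I = 4.0179 + 3.9576 + 3.5872 = 11.5627
F = (S − I)·e^(rT) = (165.22 − 11.5627) · e^(0.0907·21/12)
= 153.6573 · e^0.158725 = 153.6573 × 1.172016 = A$180.09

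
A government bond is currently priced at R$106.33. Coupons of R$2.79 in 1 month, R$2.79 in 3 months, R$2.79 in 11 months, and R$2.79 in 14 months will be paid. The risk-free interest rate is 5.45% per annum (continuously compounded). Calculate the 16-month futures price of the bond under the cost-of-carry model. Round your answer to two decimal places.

PV(coupons) I = 2.79·e^(−0.0545·1/12) + 2.79·e^(−0.0545·3/12) + 2.79·e^(−0.0545·11/12) + 2.79·e^(−0.0545·14/12)
I = 2.7774 + 2.7522 + 2.6540 + 2.6181 = 10.8017
F = (S − I)·e^(rT) = (106.33 − 10.8017) · e^(0.0545·16/12)
= 95.5283 · e^0.072667 = 95.5283 × 1.075372 = R$102.73

R$102.73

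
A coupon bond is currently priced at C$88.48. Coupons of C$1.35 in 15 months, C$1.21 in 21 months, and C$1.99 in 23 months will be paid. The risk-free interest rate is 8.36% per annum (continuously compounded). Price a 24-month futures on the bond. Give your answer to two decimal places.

C$99.91

PV(coupons) I = 1.35·e^(−0.0836·15/12) + 1.21·e^(−0.0836·21/12) + 1.99·e^(−0.0836·23/12)
I = 1.2160 + 1.0453 + 1.6954 = 3.9567
F = (S − I)·e^(rT) = (88.48 − 3.9567) · e^(0.0836·24/12)
= 84.5233 · e^0.167200 = 84.5233 × 1.181991 = C$99.91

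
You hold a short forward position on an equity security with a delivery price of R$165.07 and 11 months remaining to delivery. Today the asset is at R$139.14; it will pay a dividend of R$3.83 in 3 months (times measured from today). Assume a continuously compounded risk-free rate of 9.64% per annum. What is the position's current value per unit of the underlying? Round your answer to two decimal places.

R$15.71

PV(remaining dividends) I = 3.83·e^(−0.0964·3/12) = 3.7388
Current forward F = (S − I)·e^(rT) = (139.14 − 3.7388)·e^(0.0964·11/12) = 135.4012 × 1.092389 = 147.9108
Value (long) = (F − K)·e^(−rT) = (147.9108 − 165.07) × 0.915425 = -15.7080
Short position value = −(long value) = R$15.71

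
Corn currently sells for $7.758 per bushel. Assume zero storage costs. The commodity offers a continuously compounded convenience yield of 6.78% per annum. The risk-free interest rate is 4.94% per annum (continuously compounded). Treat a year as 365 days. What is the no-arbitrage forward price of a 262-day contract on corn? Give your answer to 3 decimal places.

Net carry = r + u − y = 0.0494 + 0.0000 − 0.0678 = -0.0184
F = S·e^((r+u−y)T) = 7.758 · e^(-0.0184 × 262/365) = 7.758 · e^-0.013208
= 7.758 × 0.986879 = $7.656 per bushel

$7.656 per bushel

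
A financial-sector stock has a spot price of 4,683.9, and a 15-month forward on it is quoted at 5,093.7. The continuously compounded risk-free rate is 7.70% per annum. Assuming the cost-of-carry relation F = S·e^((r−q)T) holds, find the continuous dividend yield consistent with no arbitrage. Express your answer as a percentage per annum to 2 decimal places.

From F = S·e^((r−q)T): (r − q) = ln(F/S)/T
ln(5093.7/4683.9) = ln(1.087491) = 0.083873
(r − q) = 0.083873 / (15/12) = 0.067098
q = r − ln(F/S)/T = 0.0770 − 0.067098 = 0.009902
q = 0.99%

0.99%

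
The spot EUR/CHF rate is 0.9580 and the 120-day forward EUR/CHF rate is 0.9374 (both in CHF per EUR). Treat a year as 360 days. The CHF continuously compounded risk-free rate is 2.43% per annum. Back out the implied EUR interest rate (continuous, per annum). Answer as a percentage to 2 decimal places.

F = S·e^((r_CHF − r_EUR)T) ⇒ r_EUR = r_CHF − ln(F/S)/T
ln(0.9374/0.9580) = -0.021738; /(120/360) = -0.065214
r_EUR = 0.0243 + 0.065214 = 0.089514
r_EUR = 8.95%

8.95%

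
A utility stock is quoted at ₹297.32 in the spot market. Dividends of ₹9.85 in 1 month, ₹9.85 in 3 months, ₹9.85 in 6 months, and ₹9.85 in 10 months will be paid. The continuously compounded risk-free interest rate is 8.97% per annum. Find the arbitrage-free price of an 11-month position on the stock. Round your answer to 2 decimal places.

PV(dividends) I = 9.85·e^(−0.0897·1/12) + 9.85·e^(−0.0897·3/12) + 9.85·e^(−0.0897·6/12) + 9.85·e^(−0.0897·10/12)
I = 9.7766 + 9.6316 + 9.4180 + 9.1406 = 37.9668
F = (S − I)·e^(rT) = (297.32 − 37.9668) · e^(0.0897·11/12)
= 259.3532 · e^0.082225 = 259.3532 × 1.085700 = ₹281.58

₹281.58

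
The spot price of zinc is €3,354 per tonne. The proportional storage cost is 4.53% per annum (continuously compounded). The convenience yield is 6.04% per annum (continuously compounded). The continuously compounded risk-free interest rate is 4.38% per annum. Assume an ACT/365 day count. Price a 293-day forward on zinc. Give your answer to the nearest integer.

€3,432 per tonne

Net carry = r + u − y = 0.0438 + 0.0453 − 0.0604 = 0.0287
F = S·e^((r+u−y)T) = 3354 · e^(0.0287 × 293/365) = 3354 · e^0.023039
= 3354 × 1.023306 = €3,432 per tonne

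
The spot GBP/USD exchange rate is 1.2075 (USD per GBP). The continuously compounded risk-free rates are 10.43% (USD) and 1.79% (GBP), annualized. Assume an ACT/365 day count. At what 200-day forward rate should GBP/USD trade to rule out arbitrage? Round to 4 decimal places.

F = S·e^((r_USD − r_GBP)T) = 1.2075 · e^((0.1043 − 0.0179) × 200/365)
= 1.2075 · e^0.047342 = 1.2075 × 1.048481
F = 1.2660 USD per GBP

1.2660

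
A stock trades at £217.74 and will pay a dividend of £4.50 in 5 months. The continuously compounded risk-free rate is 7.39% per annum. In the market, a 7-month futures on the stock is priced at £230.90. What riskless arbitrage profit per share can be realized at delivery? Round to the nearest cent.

£8.12 per share

PV(dividends) I = 4.50·e^(−0.0739·5/12) = 4.3635
Fair futures F* = (S − I)·e^(rT) = (217.74 − 4.3635)·e^0.043108 = 213.3765 × 1.044051 = 222.7759
Market £230.90 > fair 222.7759: forward overpriced → cash-and-carry (borrow at r, buy the stock and collect the dividends, short the forward).
Profit at T = |F_mkt − F*| = |230.90 − 222.7759| = £8.12 per share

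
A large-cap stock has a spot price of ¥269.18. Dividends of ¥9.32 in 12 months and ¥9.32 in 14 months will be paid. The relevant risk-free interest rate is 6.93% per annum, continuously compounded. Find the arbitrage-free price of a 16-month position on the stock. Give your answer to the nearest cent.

PV(dividends) I = 9.32·e^(−0.0693·12/12) + 9.32·e^(−0.0693·14/12)
I = 8.6960 + 8.5961 = 17.2921
F = (S − I)·e^(rT) = (269.18 − 17.2921) · e^(0.0693·16/12)
= 251.8879 · e^0.092400 = 251.8879 × 1.096803 = ¥276.27

¥276.27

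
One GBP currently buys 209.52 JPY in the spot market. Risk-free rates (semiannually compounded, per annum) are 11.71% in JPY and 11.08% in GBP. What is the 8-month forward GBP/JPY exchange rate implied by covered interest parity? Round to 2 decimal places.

By covered interest parity, F = S · (1+r_JPY/2)^(2T) / (1+r_GBP/2)^(2T)
= 209.52 × 1.078819 / 1.074540 = 209.52 × 1.003982
F = 210.35 JPY per GBP

210.35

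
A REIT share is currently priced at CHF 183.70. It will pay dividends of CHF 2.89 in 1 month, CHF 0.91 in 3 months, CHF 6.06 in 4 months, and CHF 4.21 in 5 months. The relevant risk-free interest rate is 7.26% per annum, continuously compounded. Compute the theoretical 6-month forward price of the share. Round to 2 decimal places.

CHF 176.22

PV(dividends) I = 2.89·e^(−0.0726·1/12) + 0.91·e^(−0.0726·3/12) + 6.06·e^(−0.0726·4/12) + 4.21·e^(−0.0726·5/12)
I = 2.8726 + 0.8936 + 5.9151 + 4.0846 = 13.7659
F = (S − I)·e^(rT) = (183.70 − 13.7659) · e^(0.0726·6/12)
= 169.9341 · e^0.036300 = 169.9341 × 1.036967 = CHF 176.22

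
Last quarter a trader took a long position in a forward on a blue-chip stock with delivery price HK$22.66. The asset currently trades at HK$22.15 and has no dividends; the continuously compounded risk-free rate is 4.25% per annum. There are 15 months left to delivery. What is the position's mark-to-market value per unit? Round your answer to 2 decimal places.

Current fair forward for the remaining 15 months: F = S·e^(r·T), r = 0.0425
F = 22.15 · e^(0.0425 × 15/12) = 22.15 × 1.054561 = 23.3585
Value of long forward = (F − K)·e^(−rT) = (23.3585 − 22.66) · e^(−0.0425·15/12)
= 0.6985 × 0.948261 = 0.66

HK$0.66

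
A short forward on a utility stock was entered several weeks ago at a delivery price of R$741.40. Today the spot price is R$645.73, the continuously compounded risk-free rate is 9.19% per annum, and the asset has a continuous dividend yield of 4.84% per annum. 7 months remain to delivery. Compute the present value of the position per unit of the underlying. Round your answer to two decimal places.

R$74.95

Current fair forward for the remaining 7 months: F = S·e^((r − q)·T), (r − q) = 0.0919 − 0.0484 = 0.0435
F = 645.73 · e^(0.0435 × 7/12) = 645.73 × 1.025700 = 662.3253
Value of long forward = (F − K)·e^(−rT) = (662.3253 − 741.40) · e^(−0.0919·7/12)
= -79.0747 × 0.947803 = -74.95
Short position value = −(long value) = R$74.95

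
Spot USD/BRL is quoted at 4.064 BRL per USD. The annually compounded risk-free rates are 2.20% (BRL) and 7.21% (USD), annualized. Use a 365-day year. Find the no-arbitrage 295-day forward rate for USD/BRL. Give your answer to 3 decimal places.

By covered interest parity, F = S · (1+r_BRL)^T / (1+r_USD)^T
= 4.064 × 1.017744 / 1.057881 = 4.064 × 0.962059
F = 3.910 BRL per USD

3.910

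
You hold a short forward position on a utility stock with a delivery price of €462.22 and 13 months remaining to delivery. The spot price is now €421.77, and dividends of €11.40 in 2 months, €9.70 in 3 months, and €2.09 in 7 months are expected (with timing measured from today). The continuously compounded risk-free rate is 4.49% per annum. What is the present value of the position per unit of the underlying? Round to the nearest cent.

€41.45

PV(remaining dividends) I = 11.40·e^(−0.0449·2/12) + 9.70·e^(−0.0449·3/12) + 2.09·e^(−0.0449·7/12) = 22.9427
Current forward F = (S − I)·e^(rT) = (421.77 − 22.9427)·e^(0.0449·13/12) = 398.8273 × 1.049844 = 418.7064
Value (long) = (F − K)·e^(−rT) = (418.7064 − 462.22) × 0.952522 = -41.4477
Short position value = −(long value) = €41.45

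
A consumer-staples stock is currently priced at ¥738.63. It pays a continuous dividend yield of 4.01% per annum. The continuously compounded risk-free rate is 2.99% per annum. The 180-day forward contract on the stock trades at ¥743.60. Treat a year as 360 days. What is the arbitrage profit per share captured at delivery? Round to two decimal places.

¥8.73 per share

Fair forward: F* = S·e^(carry·T), with carry = (r − q) = 0.0299 − 0.0401 = -0.0102
F* = 738.63 · e^(-0.0102 × 180/360) = 738.63 · e^-0.005100 = 738.63 × 0.994913 = ¥734.8726
Market ¥743.60 > fair ¥734.8726: forward overpriced → cash-and-carry (buy spot, short the forward).
At maturity, profit = |F_mkt − F*| = |743.60 − 734.8726| = ¥8.73 per share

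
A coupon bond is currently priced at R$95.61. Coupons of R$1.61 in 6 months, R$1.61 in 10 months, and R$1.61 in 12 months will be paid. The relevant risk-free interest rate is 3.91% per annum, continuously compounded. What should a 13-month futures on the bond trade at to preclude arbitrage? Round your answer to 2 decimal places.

PV(coupons) I = 1.61·e^(−0.0391·6/12) + 1.61·e^(−0.0391·10/12) + 1.61·e^(−0.0391·12/12)
I = 1.5788 + 1.5584 + 1.5483 = 4.6855
F = (S − I)·e^(rT) = (95.61 − 4.6855) · e^(0.0391·13/12)
= 90.9245 · e^0.042358 = 90.9245 × 1.043268 = R$94.86

R$94.86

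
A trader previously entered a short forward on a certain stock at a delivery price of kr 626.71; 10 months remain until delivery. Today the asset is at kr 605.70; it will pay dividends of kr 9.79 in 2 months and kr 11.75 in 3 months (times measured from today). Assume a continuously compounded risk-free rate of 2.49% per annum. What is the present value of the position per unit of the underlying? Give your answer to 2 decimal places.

PV(remaining dividends) I = 9.79·e^(−0.0249·2/12) + 11.75·e^(−0.0249·3/12) = 21.4265
Current forward F = (S − I)·e^(rT) = (605.70 − 21.4265)·e^(0.0249·10/12) = 584.2735 × 1.020967 = 596.5240
Value (long) = (F − K)·e^(−rT) = (596.5240 − 626.71) × 0.979464 = -29.5661
Short position value = −(long value) = kr 29.57

kr 29.57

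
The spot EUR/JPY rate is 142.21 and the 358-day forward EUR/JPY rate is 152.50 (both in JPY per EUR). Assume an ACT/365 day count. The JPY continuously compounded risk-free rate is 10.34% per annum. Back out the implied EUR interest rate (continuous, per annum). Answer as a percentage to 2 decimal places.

F = S·e^((r_JPY − r_EUR)T) ⇒ r_EUR = r_JPY − ln(F/S)/T
ln(152.50/142.21) = 0.069860; /(358/365) = 0.071226
r_EUR = 0.1034 − 0.071226 = 0.032174
r_EUR = 3.22%

3.22%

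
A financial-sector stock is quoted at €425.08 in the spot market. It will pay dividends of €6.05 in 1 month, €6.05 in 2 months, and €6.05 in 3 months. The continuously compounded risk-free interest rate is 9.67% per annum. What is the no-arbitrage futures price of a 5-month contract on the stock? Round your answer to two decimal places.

€423.96

PV(dividends) I = 6.05·e^(−0.0967·1/12) + 6.05·e^(−0.0967·2/12) + 6.05·e^(−0.0967·3/12)
I = 6.0014 + 5.9533 + 5.9055 = 17.8602
F = (S − I)·e^(rT) = (425.08 − 17.8602) · e^(0.0967·5/12)
= 407.2198 · e^0.040292 = 407.2198 × 1.041115 = €423.96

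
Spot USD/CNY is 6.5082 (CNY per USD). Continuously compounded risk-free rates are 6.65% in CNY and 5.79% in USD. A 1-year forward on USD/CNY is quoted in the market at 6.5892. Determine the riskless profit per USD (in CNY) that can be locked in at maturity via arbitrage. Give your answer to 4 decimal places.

0.0248 per USD (in CNY)

Fair forward: F* = S·e^(carry·T), with carry = (r_CNY − r_USD) = 0.0665 − 0.0579 = 0.0086
F* = 6.5082 · e^(0.0086 × 1) = 6.5082 · e^0.008600 = 6.5082 × 1.008637 = 6.5644
Market 6.5892 > fair 6.5644: forward overpriced → cash-and-carry (buy spot, short the forward).
At maturity, profit = |F_mkt − F*| = |6.5892 − 6.5644| = 0.0248 per USD (in CNY)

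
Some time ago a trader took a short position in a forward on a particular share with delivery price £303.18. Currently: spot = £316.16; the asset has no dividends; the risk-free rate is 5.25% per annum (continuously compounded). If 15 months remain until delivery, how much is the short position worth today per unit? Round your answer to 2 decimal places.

Current fair forward for the remaining 15 months: F = S·e^(r·T), r = 0.0525
F = 316.16 · e^(0.0525 × 15/12) = 316.16 × 1.067826 = 337.6039
Value of long forward = (F − K)·e^(−rT) = (337.6039 − 303.18) · e^(−0.0525·15/12)
= 34.4239 × 0.936482 = 32.24
Short position value = −(long value) = -£32.24

-£32.24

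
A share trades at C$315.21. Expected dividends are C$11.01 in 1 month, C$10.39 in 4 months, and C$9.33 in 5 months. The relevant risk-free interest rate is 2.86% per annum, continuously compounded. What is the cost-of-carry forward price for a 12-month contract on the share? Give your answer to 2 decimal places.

PV(dividends) I = 11.01·e^(−0.0286·1/12) + 10.39·e^(−0.0286·4/12) + 9.33·e^(−0.0286·5/12)
I = 10.9838 + 10.2914 + 9.2195 = 30.4947
F = (S − I)·e^(rT) = (315.21 − 30.4947) · e^(0.0286·12/12)
= 284.7153 · e^0.028600 = 284.7153 × 1.029013 = C$292.98

C$292.98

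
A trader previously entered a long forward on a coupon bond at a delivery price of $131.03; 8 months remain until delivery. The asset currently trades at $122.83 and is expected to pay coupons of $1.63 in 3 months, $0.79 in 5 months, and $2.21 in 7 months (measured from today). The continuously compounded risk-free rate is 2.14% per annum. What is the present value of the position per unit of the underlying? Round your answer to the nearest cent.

-$10.93

PV(remaining coupons) I = 1.63·e^(−0.0214·3/12) + 0.79·e^(−0.0214·5/12) + 2.21·e^(−0.0214·7/12) = 4.5869
Current forward F = (S − I)·e^(rT) = (122.83 − 4.5869)·e^(0.0214·8/12) = 118.2431 × 1.014369 = 119.9421
Value (long) = (F − K)·e^(−rT) = (119.9421 − 131.03) × 0.985835 = -10.9308
Value = -$10.93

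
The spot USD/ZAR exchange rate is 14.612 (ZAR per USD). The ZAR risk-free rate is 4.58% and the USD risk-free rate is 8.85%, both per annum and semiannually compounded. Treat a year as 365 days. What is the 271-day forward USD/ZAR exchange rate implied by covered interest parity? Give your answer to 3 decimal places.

14.171

By covered interest parity, F = S · (1+r_ZAR/2)^(2T) / (1+r_USD/2)^(2T)
= 14.612 × 1.034193 / 1.066408 = 14.612 × 0.969791
F = 14.171 ZAR per USD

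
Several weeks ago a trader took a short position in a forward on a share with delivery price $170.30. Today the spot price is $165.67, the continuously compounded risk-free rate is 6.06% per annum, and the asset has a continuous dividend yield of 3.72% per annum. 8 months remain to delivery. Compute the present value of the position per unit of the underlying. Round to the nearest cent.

$1.95

Current fair forward for the remaining 8 months: F = S·e^((r − q)·T), (r − q) = 0.0606 − 0.0372 = 0.0234
F = 165.67 · e^(0.0234 × 8/12) = 165.67 × 1.015722 = 168.2747
Value of long forward = (F − K)·e^(−rT) = (168.2747 − 170.30) · e^(−0.0606·8/12)
= -2.0253 × 0.960405 = -1.95
Short position value = −(long value) = $1.95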